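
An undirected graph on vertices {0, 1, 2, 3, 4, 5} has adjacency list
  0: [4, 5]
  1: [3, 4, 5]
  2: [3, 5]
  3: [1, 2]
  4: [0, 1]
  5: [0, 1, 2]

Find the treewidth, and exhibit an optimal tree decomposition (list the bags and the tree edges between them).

Every bag has size at most 3, so the width is 3 − 1 = 2 and tw(G) ≤ 2. The edges 0–4–1–5–0 form a cycle, so G is not a tree and its treewidth is at least 2. Hence tw(G) = 2 exactly.

Treewidth 2.
Bags: B1 = {0, 4, 5}  B2 = {1, 4, 5}  B3 = {1, 2, 5}  B4 = {1, 2, 3}
Tree: B1–B2, B2–B3, B3–B4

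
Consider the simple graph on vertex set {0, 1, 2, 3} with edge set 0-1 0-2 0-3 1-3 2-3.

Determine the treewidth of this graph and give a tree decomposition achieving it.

Treewidth 2.
One such decomposition:
Bags: B1 = {0, 2, 3}  B2 = {0, 1, 3}
Tree: B1–B2

The largest bag has 3 vertices, giving width 2; this decomposition certifies tw(G) ≤ 2. For the lower bound, the 3 vertices {0, 1, 3} are pairwise adjacent, and any tree decomposition puts a clique entirely inside one bag — forcing width ≥ 2. The upper and lower bounds meet at 2, so that is the treewidth.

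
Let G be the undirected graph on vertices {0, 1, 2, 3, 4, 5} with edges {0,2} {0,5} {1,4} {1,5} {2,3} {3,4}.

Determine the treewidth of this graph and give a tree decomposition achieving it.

The largest bag has 3 vertices, giving width 2; this decomposition certifies tw(G) ≤ 2. Since 4–1–5–0–2–3–4 is a cycle in G, G is not acyclic. Forests are exactly the graphs of treewidth ≤ 1, so tw(G) ≥ 2. Therefore the treewidth is 2.

Treewidth 2.
One optimal decomposition is:
Bags: B1 = {1, 4, 5}  B2 = {0, 4, 5}  B3 = {0, 2, 4}  B4 = {2, 3, 4}
Tree: B1–B2, B2–B3, B3–B4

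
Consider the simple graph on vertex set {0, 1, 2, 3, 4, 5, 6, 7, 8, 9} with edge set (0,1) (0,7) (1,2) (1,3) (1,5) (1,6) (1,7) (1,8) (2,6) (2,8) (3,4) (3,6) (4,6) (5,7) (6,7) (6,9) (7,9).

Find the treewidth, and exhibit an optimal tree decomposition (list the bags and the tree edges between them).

The largest bag has 3 vertices, giving width 2; this decomposition certifies tw(G) ≤ 2. On the other hand G contains the 3-clique {0, 1, 7}. A clique must lie in a single bag of any decomposition, so no decomposition can have width below 2. The upper and lower bounds meet at 2, so that is the treewidth.

Treewidth 2.
Bags: B1 = {1, 6, 7}  B2 = {1, 3, 6}  B3 = {1, 2, 6}  B4 = {3, 4, 6}  B5 = {0, 1, 7}  B6 = {1, 2, 8}  B7 = {1, 5, 7}  B8 = {6, 7, 9}
Tree: B1–B2, B1–B3, B2–B4, B1–B5, B3–B6, B1–B7, B1–B8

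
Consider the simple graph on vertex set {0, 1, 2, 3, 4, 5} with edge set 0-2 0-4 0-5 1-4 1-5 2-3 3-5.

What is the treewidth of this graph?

2

A width-2 tree decomposition is:
Bags: B1 = {0, 1, 4}  B2 = {0, 1, 5}  B3 = {0, 2, 5}  B4 = {2, 3, 5}
Tree: B1–B2, B2–B3, B3–B4
Each bag holds 3 vertices, so the decomposition has width 2, which upper-bounds the treewidth. Since 4–1–5–0–4 is a cycle in G, G is not acyclic. Forests are exactly the graphs of treewidth ≤ 1, so tw(G) ≥ 2. Therefore the treewidth is 2.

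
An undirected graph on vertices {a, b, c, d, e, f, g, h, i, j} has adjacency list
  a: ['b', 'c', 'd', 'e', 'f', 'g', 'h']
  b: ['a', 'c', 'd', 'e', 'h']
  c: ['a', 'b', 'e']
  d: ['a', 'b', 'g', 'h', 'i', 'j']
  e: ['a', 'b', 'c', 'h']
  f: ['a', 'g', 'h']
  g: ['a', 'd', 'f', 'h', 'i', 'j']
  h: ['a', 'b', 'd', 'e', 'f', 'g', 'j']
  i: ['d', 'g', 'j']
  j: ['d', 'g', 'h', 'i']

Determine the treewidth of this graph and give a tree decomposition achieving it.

Treewidth 3.
One optimal decomposition is:
Bags: B1 = {a, b, e, h}  B2 = {a, b, d, h}  B3 = {a, d, g, h}  B4 = {d, g, h, j}  B5 = {a, f, g, h}  B6 = {d, g, i, j}  B7 = {a, b, c, e}
Tree: B1–B2, B2–B3, B3–B4, B3–B5, B4–B6, B1–B7

The largest bag has 4 vertices, giving width 3; this decomposition certifies tw(G) ≤ 3. On the other hand G contains the 4-clique {d, g, h, j}. A clique must lie in a single bag of any decomposition, so no decomposition can have width below 3. The upper and lower bounds meet at 3, so that is the treewidth.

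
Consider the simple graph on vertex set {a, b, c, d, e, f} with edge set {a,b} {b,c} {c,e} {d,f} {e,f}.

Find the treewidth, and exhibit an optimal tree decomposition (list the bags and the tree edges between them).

Every bag has size at most 2, so the width is 2 − 1 = 1 and tw(G) ≤ 1. Any graph with an edge has treewidth ≥ 1, and G has the edge d–f. Therefore the treewidth is 1.

Treewidth 1.
One optimal decomposition is:
Bags: B1 = {d, f}  B2 = {e, f}  B3 = {c, e}  B4 = {b, c}  B5 = {a, b}
Tree: B1–B2, B2–B3, B3–B4, B4–B5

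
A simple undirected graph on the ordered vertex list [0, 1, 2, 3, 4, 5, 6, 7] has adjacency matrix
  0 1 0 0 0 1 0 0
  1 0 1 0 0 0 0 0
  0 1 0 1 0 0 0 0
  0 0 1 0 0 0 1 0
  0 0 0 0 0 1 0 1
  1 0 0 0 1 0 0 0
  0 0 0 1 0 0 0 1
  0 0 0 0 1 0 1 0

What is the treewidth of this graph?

A width-2 tree decomposition is:
Bags: B1 = {3, 6, 7}  B2 = {3, 4, 7}  B3 = {3, 4, 5}  B4 = {0, 3, 5}  B5 = {0, 1, 3}  B6 = {1, 2, 3}
Tree: B1–B2, B2–B3, B3–B4, B4–B5, B5–B6
Each bag holds 3 vertices, so the decomposition has width 2, which upper-bounds the treewidth. The edges 3–6–7–4–5–0–1–2–3 form a cycle, so G is not a tree and its treewidth is at least 2. Combining the bounds, tw(G) = 2.

2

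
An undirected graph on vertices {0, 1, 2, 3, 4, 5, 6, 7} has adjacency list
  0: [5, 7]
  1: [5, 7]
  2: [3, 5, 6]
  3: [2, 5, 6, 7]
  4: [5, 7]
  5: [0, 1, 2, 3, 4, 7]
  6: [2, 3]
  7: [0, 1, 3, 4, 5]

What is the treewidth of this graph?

2

A width-2 tree decomposition is:
Bags: B1 = {1, 5, 7}  B2 = {3, 5, 7}  B3 = {4, 5, 7}  B4 = {2, 3, 5}  B5 = {2, 3, 6}  B6 = {0, 5, 7}
Tree: B1–B2, B1–B3, B2–B4, B4–B5, B1–B6
Each bag holds 3 vertices, so the decomposition has width 2, which upper-bounds the treewidth. For the lower bound, the 3 vertices {2, 3, 5} are pairwise adjacent, and any tree decomposition puts a clique entirely inside one bag — forcing width ≥ 2. The upper and lower bounds meet at 2, so that is the treewidth.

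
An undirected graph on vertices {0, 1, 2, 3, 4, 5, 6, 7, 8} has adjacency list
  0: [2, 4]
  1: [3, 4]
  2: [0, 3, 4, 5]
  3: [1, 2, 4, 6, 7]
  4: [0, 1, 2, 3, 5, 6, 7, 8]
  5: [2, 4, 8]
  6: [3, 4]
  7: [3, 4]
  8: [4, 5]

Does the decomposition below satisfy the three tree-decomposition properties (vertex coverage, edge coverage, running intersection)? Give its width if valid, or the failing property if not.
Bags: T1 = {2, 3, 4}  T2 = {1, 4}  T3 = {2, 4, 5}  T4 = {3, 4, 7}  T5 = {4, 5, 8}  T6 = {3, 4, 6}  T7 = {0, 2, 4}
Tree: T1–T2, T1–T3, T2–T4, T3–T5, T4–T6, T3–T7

A tree decomposition must satisfy three properties: every vertex lies in some bag; for every edge, both endpoints lie together in some bag; and for every vertex, the bags containing it form a connected subtree. Here edge (3,1) lies in no bag, so the decomposition is invalid.

No — edge (3,1) lies in no bag.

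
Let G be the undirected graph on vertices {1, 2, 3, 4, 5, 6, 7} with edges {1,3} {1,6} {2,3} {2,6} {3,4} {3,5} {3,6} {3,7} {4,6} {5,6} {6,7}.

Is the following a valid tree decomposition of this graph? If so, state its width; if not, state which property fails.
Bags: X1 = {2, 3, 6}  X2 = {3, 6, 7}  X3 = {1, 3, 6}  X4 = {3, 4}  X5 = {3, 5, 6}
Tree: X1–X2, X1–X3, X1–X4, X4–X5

No — edge (6,4) lies in no bag.

A tree decomposition must satisfy three properties: every vertex lies in some bag; for every edge, both endpoints lie together in some bag; and for every vertex, the bags containing it form a connected subtree. Here edge (6,4) lies in no bag, so the decomposition is invalid.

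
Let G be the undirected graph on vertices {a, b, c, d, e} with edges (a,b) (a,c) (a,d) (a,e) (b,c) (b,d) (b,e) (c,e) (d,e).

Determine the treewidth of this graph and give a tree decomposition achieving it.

Treewidth 3.
Bags: B1 = {a, b, d, e}  B2 = {a, b, c, e}
Tree: B1–B2

The largest bag has 4 vertices, giving width 3; this decomposition certifies tw(G) ≤ 3. On the other hand G contains the 4-clique {a, b, d, e}. A clique must lie in a single bag of any decomposition, so no decomposition can have width below 3. The upper and lower bounds meet at 3, so that is the treewidth.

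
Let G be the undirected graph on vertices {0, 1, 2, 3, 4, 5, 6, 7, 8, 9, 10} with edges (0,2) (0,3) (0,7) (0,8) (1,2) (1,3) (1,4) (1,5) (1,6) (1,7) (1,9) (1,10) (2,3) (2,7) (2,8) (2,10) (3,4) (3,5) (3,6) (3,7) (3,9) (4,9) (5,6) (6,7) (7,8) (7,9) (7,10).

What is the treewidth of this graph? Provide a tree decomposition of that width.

Each bag holds 4 vertices, so the decomposition has width 3, which upper-bounds the treewidth. Conversely, {0, 2, 7, 8} is a clique of size 4, and the vertices of any clique must share a bag in every tree decomposition; so some bag has ≥ 4 vertices and tw(G) ≥ 3. Combining the bounds, tw(G) = 3.

Treewidth 3.
Bags: B1 = {1, 2, 7, 10}  B2 = {1, 2, 3, 7}  B3 = {1, 3, 7, 9}  B4 = {1, 3, 4, 9}  B5 = {0, 2, 3, 7}  B6 = {0, 2, 7, 8}  B7 = {1, 3, 6, 7}  B8 = {1, 3, 5, 6}
Tree: B1–B2, B2–B3, B3–B4, B2–B5, B5–B6, B2–B7, B7–B8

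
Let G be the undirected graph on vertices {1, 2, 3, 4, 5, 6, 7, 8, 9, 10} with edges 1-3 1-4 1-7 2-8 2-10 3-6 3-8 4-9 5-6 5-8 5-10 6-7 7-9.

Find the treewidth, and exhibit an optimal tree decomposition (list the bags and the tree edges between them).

Treewidth 2.
One optimal decomposition is:
Bags: B1 = {2, 8, 10}  B2 = {5, 8, 10}  B3 = {3, 5, 8}  B4 = {3, 5, 6}  B5 = {1, 3, 6}  B6 = {1, 6, 7}  B7 = {1, 4, 7}  B8 = {4, 7, 9}
Tree: B1–B2, B2–B3, B3–B4, B4–B5, B5–B6, B6–B7, B7–B8

Every bag has size at most 3, so the width is 3 − 1 = 2 and tw(G) ≤ 2. The edges 2–10–5–8–2 form a cycle, so G is not a tree and its treewidth is at least 2. The upper and lower bounds meet at 2, so that is the treewidth.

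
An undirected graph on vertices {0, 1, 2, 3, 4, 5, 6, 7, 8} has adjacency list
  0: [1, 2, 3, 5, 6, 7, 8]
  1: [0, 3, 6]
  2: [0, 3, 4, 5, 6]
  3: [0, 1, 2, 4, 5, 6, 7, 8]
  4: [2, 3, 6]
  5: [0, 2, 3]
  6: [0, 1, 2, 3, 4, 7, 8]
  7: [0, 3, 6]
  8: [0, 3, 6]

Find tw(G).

3

A width-3 tree decomposition is:
Bags: B1 = {0, 2, 3, 6}  B2 = {0, 2, 3, 5}  B3 = {0, 3, 6, 8}  B4 = {0, 3, 6, 7}  B5 = {2, 3, 4, 6}  B6 = {0, 1, 3, 6}
Tree: B1–B2, B1–B3, B1–B4, B1–B5, B4–B6
Each bag holds 4 vertices, so the decomposition has width 3, which upper-bounds the treewidth. For the lower bound, the 4 vertices {0, 2, 3, 5} are pairwise adjacent, and any tree decomposition puts a clique entirely inside one bag — forcing width ≥ 3. Combining the bounds, tw(G) = 3.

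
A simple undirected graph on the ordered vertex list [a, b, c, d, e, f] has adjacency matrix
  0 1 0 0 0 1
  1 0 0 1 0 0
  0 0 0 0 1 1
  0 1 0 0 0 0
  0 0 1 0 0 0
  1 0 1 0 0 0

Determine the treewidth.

A width-1 tree decomposition is:
Bags: B1 = {c, e}  B2 = {c, f}  B3 = {a, f}  B4 = {a, b}  B5 = {b, d}
Tree: B1–B2, B2–B3, B3–B4, B4–B5
Each bag holds 2 vertices, so the decomposition has width 1, which upper-bounds the treewidth. Since G has at least one edge (e.g. e–c), it is not an edgeless graph, so tw(G) ≥ 1. The upper and lower bounds meet at 1, so that is the treewidth.

1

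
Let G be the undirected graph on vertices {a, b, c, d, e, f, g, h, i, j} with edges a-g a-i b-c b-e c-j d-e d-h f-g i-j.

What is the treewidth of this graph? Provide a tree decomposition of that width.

The largest bag has 2 vertices, giving width 1; this decomposition certifies tw(G) ≤ 1. G has an edge, so its treewidth is at least 1. The upper and lower bounds meet at 1, so that is the treewidth.

Treewidth 1.
Bags: B1 = {f, g}  B2 = {a, g}  B3 = {a, i}  B4 = {i, j}  B5 = {c, j}  B6 = {b, c}  B7 = {b, e}  B8 = {d, e}  B9 = {d, h}
Tree: B1–B2, B2–B3, B3–B4, B4–B5, B5–B6, B6–B7, B7–B8, B8–B9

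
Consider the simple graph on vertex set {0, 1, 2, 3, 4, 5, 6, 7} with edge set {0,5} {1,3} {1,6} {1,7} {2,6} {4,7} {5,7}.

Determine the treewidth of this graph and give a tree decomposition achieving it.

Each bag holds 2 vertices, so the decomposition has width 1, which upper-bounds the treewidth. G has an edge, so its treewidth is at least 1. The upper and lower bounds meet at 1, so that is the treewidth.

Treewidth 1.
One optimal decomposition is:
Bags: B1 = {0, 5}  B2 = {5, 7}  B3 = {1, 7}  B4 = {4, 7}  B5 = {1, 3}  B6 = {1, 6}  B7 = {2, 6}
Tree: B1–B2, B2–B3, B2–B4, B3–B5, B5–B6, B6–B7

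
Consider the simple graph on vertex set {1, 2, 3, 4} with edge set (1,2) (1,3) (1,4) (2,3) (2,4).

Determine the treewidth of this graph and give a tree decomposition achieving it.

Every bag has size at most 3, so the width is 3 − 1 = 2 and tw(G) ≤ 2. For the lower bound, the 3 vertices {1, 2, 3} are pairwise adjacent, and any tree decomposition puts a clique entirely inside one bag — forcing width ≥ 2. Hence tw(G) = 2 exactly.

Treewidth 2.
Bags: B1 = {1, 2, 3}  B2 = {1, 2, 4}
Tree: B1–B2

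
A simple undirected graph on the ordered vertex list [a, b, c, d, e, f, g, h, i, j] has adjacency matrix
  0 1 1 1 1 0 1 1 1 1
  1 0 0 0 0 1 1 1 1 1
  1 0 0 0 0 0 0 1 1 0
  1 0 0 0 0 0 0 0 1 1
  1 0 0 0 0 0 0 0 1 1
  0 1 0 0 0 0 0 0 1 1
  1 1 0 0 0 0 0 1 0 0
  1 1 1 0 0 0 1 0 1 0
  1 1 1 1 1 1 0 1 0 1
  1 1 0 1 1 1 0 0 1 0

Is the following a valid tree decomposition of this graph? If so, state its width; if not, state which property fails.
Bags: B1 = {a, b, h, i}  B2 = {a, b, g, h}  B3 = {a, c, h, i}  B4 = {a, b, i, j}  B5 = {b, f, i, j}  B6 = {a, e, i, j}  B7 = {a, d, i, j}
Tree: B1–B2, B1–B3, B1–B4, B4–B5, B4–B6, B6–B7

Every vertex of G appears in some bag (union = {a, b, c, d, e, f, g, h, i, j}); every edge is covered by a bag; and for each vertex v the set of bags containing v is connected in the bag tree. The decomposition is therefore valid. The largest bag has 4 vertices, so the width is 3.

Yes; width 3.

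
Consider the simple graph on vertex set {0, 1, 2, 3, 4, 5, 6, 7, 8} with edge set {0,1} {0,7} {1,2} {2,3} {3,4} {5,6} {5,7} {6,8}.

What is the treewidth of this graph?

1

A width-1 tree decomposition is:
Bags: B1 = {6, 8}  B2 = {5, 6}  B3 = {5, 7}  B4 = {0, 7}  B5 = {0, 1}  B6 = {1, 2}  B7 = {2, 3}  B8 = {3, 4}
Tree: B1–B2, B2–B3, B3–B4, B4–B5, B5–B6, B6–B7, B7–B8
Every bag has size at most 2, so the width is 2 − 1 = 1 and tw(G) ≤ 1. Since G has at least one edge (e.g. 8–6), it is not an edgeless graph, so tw(G) ≥ 1. Combining the bounds, tw(G) = 1.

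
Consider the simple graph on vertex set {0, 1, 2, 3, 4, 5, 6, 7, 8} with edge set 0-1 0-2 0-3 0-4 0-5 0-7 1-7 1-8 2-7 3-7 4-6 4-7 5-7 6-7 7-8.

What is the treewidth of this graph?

2

A width-2 tree decomposition is:
Bags: B1 = {0, 2, 7}  B2 = {0, 3, 7}  B3 = {0, 1, 7}  B4 = {1, 7, 8}  B5 = {0, 5, 7}  B6 = {0, 4, 7}  B7 = {4, 6, 7}
Tree: B1–B2, B1–B3, B3–B4, B3–B5, B5–B6, B6–B7
The largest bag has 3 vertices, giving width 2; this decomposition certifies tw(G) ≤ 2. Conversely, {0, 1, 7} is a clique of size 3, and the vertices of any clique must share a bag in every tree decomposition; so some bag has ≥ 3 vertices and tw(G) ≥ 2. Combining the bounds, tw(G) = 2.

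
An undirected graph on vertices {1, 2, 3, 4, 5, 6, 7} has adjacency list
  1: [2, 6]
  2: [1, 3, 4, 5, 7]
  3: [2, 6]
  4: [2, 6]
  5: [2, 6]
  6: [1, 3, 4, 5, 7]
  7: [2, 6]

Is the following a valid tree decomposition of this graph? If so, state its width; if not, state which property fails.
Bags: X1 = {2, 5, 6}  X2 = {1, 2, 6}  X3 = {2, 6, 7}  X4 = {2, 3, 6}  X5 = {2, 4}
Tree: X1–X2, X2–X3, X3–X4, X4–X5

A tree decomposition must satisfy three properties: every vertex lies in some bag; for every edge, both endpoints lie together in some bag; and for every vertex, the bags containing it form a connected subtree. Here edge (6,4) lies in no bag, so the decomposition is invalid.

No — edge (6,4) lies in no bag.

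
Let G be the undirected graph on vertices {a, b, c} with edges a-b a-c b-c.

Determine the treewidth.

A width-2 tree decomposition is:
Bags: B1 = {a, b, c}
Tree: (single bag)
A single bag containing all 3 vertices is trivially a valid decomposition of width 2. On the other hand G contains the 3-clique {a, b, c}. A clique must lie in a single bag of any decomposition, so no decomposition can have width below 2. Therefore the treewidth is 2.

2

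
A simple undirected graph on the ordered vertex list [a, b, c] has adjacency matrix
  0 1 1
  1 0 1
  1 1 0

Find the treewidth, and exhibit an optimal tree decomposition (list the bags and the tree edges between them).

Treewidth 2.
One optimal decomposition is:
Bags: B1 = {a, b, c}
Tree: (single bag)

A single bag containing all 3 vertices is trivially a valid decomposition of width 2. On the other hand G contains the 3-clique {a, b, c}. A clique must lie in a single bag of any decomposition, so no decomposition can have width below 2. Combining the bounds, tw(G) = 2.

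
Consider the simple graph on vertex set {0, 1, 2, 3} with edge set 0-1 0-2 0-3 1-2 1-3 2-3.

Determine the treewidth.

3

A width-3 tree decomposition is:
Bags: B1 = {0, 1, 2, 3}
Tree: (single bag)
A single bag containing all 4 vertices is trivially a valid decomposition of width 3. Conversely, {0, 1, 2, 3} is a clique of size 4, and the vertices of any clique must share a bag in every tree decomposition; so some bag has ≥ 4 vertices and tw(G) ≥ 3. Therefore the treewidth is 3.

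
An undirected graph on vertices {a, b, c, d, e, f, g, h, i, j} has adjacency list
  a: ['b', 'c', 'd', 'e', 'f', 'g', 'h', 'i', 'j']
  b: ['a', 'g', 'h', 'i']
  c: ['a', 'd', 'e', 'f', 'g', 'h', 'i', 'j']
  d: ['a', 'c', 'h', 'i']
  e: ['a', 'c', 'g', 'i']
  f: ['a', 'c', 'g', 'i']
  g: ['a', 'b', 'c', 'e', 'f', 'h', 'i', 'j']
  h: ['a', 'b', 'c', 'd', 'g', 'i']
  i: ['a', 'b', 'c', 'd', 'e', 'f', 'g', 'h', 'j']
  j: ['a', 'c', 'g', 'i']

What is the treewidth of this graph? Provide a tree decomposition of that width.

The largest bag has 5 vertices, giving width 4; this decomposition certifies tw(G) ≤ 4. For the lower bound, the 5 vertices {a, c, d, h, i} are pairwise adjacent, and any tree decomposition puts a clique entirely inside one bag — forcing width ≥ 4. Hence tw(G) = 4 exactly.

Treewidth 4.
One such decomposition:
Bags: B1 = {a, c, f, g, i}  B2 = {a, c, g, h, i}  B3 = {a, c, e, g, i}  B4 = {a, c, d, h, i}  B5 = {a, b, g, h, i}  B6 = {a, c, g, i, j}
Tree: B1–B2, B1–B3, B2–B4, B2–B5, B3–B6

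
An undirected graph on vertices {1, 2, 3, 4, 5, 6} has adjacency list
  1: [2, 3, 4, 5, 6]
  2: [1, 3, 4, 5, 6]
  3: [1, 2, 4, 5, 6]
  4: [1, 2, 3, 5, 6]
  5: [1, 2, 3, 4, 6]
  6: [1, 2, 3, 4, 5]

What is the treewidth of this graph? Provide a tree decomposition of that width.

A single bag containing all 6 vertices is trivially a valid decomposition of width 5. Conversely, {1, 2, 3, 4, 5, 6} is a clique of size 6, and the vertices of any clique must share a bag in every tree decomposition; so some bag has ≥ 6 vertices and tw(G) ≥ 5. Therefore the treewidth is 5.

Treewidth 5.
One such decomposition:
Bags: B1 = {1, 2, 3, 4, 5, 6}
Tree: (single bag)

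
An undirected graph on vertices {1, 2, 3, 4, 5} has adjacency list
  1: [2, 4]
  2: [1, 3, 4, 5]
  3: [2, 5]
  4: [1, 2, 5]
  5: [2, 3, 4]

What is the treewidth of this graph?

2

A width-2 tree decomposition is:
Bags: B1 = {2, 4, 5}  B2 = {1, 2, 4}  B3 = {2, 3, 5}
Tree: B1–B2, B1–B3
The largest bag has 3 vertices, giving width 2; this decomposition certifies tw(G) ≤ 2. Conversely, {2, 3, 5} is a clique of size 3, and the vertices of any clique must share a bag in every tree decomposition; so some bag has ≥ 3 vertices and tw(G) ≥ 2. Combining the bounds, tw(G) = 2.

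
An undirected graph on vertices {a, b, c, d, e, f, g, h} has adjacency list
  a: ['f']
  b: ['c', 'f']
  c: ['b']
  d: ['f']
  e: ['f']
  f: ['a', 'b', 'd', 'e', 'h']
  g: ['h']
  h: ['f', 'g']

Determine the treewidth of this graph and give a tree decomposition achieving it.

The largest bag has 2 vertices, giving width 1; this decomposition certifies tw(G) ≤ 1. Since G has at least one edge (e.g. h–f), it is not an edgeless graph, so tw(G) ≥ 1. Hence tw(G) = 1 exactly.

Treewidth 1.
One optimal decomposition is:
Bags: B1 = {f, h}  B2 = {g, h}  B3 = {d, f}  B4 = {e, f}  B5 = {a, f}  B6 = {b, f}  B7 = {b, c}
Tree: B1–B2, B1–B3, B3–B4, B1–B5, B4–B6, B6–B7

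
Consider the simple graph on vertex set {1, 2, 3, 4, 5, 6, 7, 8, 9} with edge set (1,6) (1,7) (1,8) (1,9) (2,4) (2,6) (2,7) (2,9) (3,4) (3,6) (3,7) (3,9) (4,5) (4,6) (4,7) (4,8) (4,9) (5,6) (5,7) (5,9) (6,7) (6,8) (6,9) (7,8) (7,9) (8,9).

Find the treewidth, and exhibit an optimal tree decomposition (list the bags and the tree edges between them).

Every bag has size at most 5, so the width is 5 − 1 = 4 and tw(G) ≤ 4. For the lower bound, the 5 vertices {1, 6, 7, 8, 9} are pairwise adjacent, and any tree decomposition puts a clique entirely inside one bag — forcing width ≥ 4. The upper and lower bounds meet at 4, so that is the treewidth.

Treewidth 4.
One optimal decomposition is:
Bags: B1 = {2, 4, 6, 7, 9}  B2 = {4, 6, 7, 8, 9}  B3 = {3, 4, 6, 7, 9}  B4 = {4, 5, 6, 7, 9}  B5 = {1, 6, 7, 8, 9}
Tree: B1–B2, B1–B3, B2–B4, B2–B5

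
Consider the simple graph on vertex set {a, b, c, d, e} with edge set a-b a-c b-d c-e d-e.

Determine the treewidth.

A width-2 tree decomposition is:
Bags: B1 = {c, d, e}  B2 = {a, c, d}  B3 = {a, b, d}
Tree: B1–B2, B2–B3
Each bag holds 3 vertices, so the decomposition has width 2, which upper-bounds the treewidth. For the lower bound, G contains the cycle d–e–c–a–b–d, so G is not a forest; only forests have treewidth ≤ 1, hence tw(G) ≥ 2. The upper and lower bounds meet at 2, so that is the treewidth.

2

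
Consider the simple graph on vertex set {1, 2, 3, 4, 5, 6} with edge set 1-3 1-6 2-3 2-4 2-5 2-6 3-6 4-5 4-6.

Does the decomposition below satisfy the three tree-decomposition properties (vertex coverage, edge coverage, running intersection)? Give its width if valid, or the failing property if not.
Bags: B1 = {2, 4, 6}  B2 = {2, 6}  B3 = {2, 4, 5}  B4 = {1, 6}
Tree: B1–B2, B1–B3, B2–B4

No — vertex 3 appears in no bag.

A tree decomposition must satisfy three properties: every vertex lies in some bag; for every edge, both endpoints lie together in some bag; and for every vertex, the bags containing it form a connected subtree. Here vertex 3 appears in no bag, so the decomposition is invalid.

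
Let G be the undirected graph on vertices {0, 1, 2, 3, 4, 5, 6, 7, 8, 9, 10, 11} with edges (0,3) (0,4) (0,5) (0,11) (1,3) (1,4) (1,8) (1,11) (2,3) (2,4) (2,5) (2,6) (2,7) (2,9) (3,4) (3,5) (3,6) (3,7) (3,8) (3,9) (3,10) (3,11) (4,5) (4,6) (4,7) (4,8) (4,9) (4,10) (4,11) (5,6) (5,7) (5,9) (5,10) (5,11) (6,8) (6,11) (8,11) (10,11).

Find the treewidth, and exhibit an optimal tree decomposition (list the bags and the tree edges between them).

Treewidth 4.
Bags: B1 = {1, 3, 4, 8, 11}  B2 = {3, 4, 6, 8, 11}  B3 = {3, 4, 5, 6, 11}  B4 = {0, 3, 4, 5, 11}  B5 = {2, 3, 4, 5, 6}  B6 = {2, 3, 4, 5, 7}  B7 = {3, 4, 5, 10, 11}  B8 = {2, 3, 4, 5, 9}
Tree: B1–B2, B2–B3, B3–B4, B3–B5, B5–B6, B3–B7, B5–B8

The largest bag has 5 vertices, giving width 4; this decomposition certifies tw(G) ≤ 4. On the other hand G contains the 5-clique {1, 3, 4, 8, 11}. A clique must lie in a single bag of any decomposition, so no decomposition can have width below 4. Hence tw(G) = 4 exactly.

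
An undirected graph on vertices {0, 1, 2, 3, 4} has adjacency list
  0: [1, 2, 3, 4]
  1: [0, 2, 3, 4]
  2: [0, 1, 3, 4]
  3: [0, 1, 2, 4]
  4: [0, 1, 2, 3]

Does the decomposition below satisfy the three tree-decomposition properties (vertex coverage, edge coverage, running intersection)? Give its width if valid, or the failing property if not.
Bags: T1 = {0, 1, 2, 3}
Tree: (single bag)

No — vertex 4 appears in no bag.

A tree decomposition must satisfy three properties: every vertex lies in some bag; for every edge, both endpoints lie together in some bag; and for every vertex, the bags containing it form a connected subtree. Here vertex 4 appears in no bag, so the decomposition is invalid.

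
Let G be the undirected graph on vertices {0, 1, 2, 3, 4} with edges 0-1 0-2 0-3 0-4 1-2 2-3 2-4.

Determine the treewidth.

2

A width-2 tree decomposition is:
Bags: B1 = {0, 1, 2}  B2 = {0, 2, 4}  B3 = {0, 2, 3}
Tree: B1–B2, B1–B3
The largest bag has 3 vertices, giving width 2; this decomposition certifies tw(G) ≤ 2. Conversely, {0, 1, 2} is a clique of size 3, and the vertices of any clique must share a bag in every tree decomposition; so some bag has ≥ 3 vertices and tw(G) ≥ 2. The upper and lower bounds meet at 2, so that is the treewidth.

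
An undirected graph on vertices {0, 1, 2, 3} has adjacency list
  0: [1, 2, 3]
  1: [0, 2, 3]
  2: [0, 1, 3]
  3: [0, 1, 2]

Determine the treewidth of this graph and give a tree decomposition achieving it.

A single bag containing all 4 vertices is trivially a valid decomposition of width 3. Conversely, {0, 1, 2, 3} is a clique of size 4, and the vertices of any clique must share a bag in every tree decomposition; so some bag has ≥ 4 vertices and tw(G) ≥ 3. Hence tw(G) = 3 exactly.

Treewidth 3.
Bags: B1 = {0, 1, 2, 3}
Tree: (single bag)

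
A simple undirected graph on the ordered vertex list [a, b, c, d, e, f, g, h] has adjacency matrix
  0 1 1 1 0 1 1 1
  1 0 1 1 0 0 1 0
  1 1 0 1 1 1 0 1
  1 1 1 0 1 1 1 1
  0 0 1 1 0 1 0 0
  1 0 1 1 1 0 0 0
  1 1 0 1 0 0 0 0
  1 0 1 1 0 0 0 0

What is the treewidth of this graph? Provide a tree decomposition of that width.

Treewidth 3.
One such decomposition:
Bags: B1 = {a, b, c, d}  B2 = {a, c, d, h}  B3 = {a, c, d, f}  B4 = {c, d, e, f}  B5 = {a, b, d, g}
Tree: B1–B2, B1–B3, B3–B4, B1–B5

Every bag has size at most 4, so the width is 4 − 1 = 3 and tw(G) ≤ 3. For the lower bound, the 4 vertices {a, b, d, g} are pairwise adjacent, and any tree decomposition puts a clique entirely inside one bag — forcing width ≥ 3. Therefore the treewidth is 3.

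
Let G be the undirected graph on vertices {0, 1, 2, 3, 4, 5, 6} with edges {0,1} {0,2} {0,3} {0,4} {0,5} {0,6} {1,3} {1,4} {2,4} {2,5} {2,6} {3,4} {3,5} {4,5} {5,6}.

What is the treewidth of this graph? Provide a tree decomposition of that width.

Each bag holds 4 vertices, so the decomposition has width 3, which upper-bounds the treewidth. On the other hand G contains the 4-clique {0, 2, 4, 5}. A clique must lie in a single bag of any decomposition, so no decomposition can have width below 3. The upper and lower bounds meet at 3, so that is the treewidth.

Treewidth 3.
One optimal decomposition is:
Bags: B1 = {0, 3, 4, 5}  B2 = {0, 2, 4, 5}  B3 = {0, 1, 3, 4}  B4 = {0, 2, 5, 6}
Tree: B1–B2, B1–B3, B2–B4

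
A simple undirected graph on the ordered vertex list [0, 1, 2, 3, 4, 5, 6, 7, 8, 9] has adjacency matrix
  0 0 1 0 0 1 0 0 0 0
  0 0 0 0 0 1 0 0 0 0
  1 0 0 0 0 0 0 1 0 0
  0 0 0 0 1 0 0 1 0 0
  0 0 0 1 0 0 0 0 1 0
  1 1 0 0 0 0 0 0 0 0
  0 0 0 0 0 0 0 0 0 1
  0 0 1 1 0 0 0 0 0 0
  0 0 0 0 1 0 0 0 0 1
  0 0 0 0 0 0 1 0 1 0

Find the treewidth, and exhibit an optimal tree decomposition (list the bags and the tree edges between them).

Each bag holds 2 vertices, so the decomposition has width 1, which upper-bounds the treewidth. Since G has at least one edge (e.g. 6–9), it is not an edgeless graph, so tw(G) ≥ 1. Therefore the treewidth is 1.

Treewidth 1.
Bags: B1 = {6, 9}  B2 = {8, 9}  B3 = {4, 8}  B4 = {3, 4}  B5 = {3, 7}  B6 = {2, 7}  B7 = {0, 2}  B8 = {0, 5}  B9 = {1, 5}
Tree: B1–B2, B2–B3, B3–B4, B4–B5, B5–B6, B6–B7, B7–B8, B8–B9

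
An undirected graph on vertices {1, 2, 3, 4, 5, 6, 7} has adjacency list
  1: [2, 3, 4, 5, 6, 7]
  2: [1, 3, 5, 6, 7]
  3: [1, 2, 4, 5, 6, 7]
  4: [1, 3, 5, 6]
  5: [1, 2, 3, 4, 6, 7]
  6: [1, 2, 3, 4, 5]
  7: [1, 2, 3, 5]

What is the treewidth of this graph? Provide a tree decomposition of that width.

Treewidth 4.
One such decomposition:
Bags: B1 = {1, 2, 3, 5, 7}  B2 = {1, 2, 3, 5, 6}  B3 = {1, 3, 4, 5, 6}
Tree: B1–B2, B2–B3

Each bag holds 5 vertices, so the decomposition has width 4, which upper-bounds the treewidth. Conversely, {1, 2, 3, 5, 6} is a clique of size 5, and the vertices of any clique must share a bag in every tree decomposition; so some bag has ≥ 5 vertices and tw(G) ≥ 4. Therefore the treewidth is 4.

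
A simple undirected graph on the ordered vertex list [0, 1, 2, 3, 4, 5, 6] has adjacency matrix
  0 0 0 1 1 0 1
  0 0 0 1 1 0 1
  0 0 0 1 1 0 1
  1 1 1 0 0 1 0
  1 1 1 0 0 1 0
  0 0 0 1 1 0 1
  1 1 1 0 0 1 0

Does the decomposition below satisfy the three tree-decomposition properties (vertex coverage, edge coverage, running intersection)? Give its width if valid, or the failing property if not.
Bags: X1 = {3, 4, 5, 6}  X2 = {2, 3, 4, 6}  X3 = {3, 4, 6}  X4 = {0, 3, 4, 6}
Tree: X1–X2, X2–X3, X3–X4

A tree decomposition must satisfy three properties: every vertex lies in some bag; for every edge, both endpoints lie together in some bag; and for every vertex, the bags containing it form a connected subtree. Here vertex 1 appears in no bag, so the decomposition is invalid.

No — vertex 1 appears in no bag.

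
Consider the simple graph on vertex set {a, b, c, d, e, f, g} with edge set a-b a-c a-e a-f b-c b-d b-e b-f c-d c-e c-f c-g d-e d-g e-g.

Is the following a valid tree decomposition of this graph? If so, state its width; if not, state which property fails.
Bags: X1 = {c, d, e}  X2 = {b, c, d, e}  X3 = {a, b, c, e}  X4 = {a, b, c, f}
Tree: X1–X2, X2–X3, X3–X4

A tree decomposition must satisfy three properties: every vertex lies in some bag; for every edge, both endpoints lie together in some bag; and for every vertex, the bags containing it form a connected subtree. Here vertex g appears in no bag, so the decomposition is invalid.

No — vertex g appears in no bag.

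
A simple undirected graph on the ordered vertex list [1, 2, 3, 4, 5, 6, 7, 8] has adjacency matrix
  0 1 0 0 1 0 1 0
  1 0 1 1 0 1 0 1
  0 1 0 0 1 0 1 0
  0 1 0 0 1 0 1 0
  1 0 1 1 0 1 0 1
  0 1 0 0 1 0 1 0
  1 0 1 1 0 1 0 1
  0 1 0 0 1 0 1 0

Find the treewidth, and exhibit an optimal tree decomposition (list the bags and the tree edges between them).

The largest bag has 4 vertices, giving width 3; this decomposition certifies tw(G) ≤ 3. For the lower bound: the 4 vertex sets {2,4}, {3,5}, {7}, {1} are disjoint, each induces a connected subgraph, and every pair is joined by at least one edge of G. Contracting each set to a single vertex therefore yields K_{4} as a minor, and since treewidth is minor-monotone, tw(G) ≥ tw(K_{4}) = 3. The upper and lower bounds meet at 3, so that is the treewidth.

Treewidth 3.
One optimal decomposition is:
Bags: B1 = {2, 4, 5, 7}  B2 = {2, 3, 5, 7}  B3 = {1, 2, 5, 7}  B4 = {2, 5, 7, 8}  B5 = {2, 5, 6, 7}
Tree: B1–B2, B2–B3, B3–B4, B4–B5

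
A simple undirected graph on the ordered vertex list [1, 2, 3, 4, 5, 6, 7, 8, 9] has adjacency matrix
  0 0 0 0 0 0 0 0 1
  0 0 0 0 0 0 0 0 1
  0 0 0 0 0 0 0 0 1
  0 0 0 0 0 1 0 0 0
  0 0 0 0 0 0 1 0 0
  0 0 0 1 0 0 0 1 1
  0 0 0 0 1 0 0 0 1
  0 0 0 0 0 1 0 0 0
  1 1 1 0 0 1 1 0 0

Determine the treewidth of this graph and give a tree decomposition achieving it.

Each bag holds 2 vertices, so the decomposition has width 1, which upper-bounds the treewidth. Since G has at least one edge (e.g. 6–4), it is not an edgeless graph, so tw(G) ≥ 1. Combining the bounds, tw(G) = 1.

Treewidth 1.
One optimal decomposition is:
Bags: B1 = {4, 6}  B2 = {6, 9}  B3 = {6, 8}  B4 = {2, 9}  B5 = {1, 9}  B6 = {7, 9}  B7 = {5, 7}  B8 = {3, 9}
Tree: B1–B2, B1–B3, B2–B4, B4–B5, B4–B6, B6–B7, B6–B8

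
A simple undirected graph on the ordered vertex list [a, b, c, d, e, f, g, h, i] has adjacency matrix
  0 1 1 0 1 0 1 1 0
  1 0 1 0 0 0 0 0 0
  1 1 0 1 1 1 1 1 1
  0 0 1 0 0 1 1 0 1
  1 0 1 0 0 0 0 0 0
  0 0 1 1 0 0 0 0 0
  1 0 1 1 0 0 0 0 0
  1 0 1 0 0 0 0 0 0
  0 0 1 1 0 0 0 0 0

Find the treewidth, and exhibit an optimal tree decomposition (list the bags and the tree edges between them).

Every bag has size at most 3, so the width is 3 − 1 = 2 and tw(G) ≤ 2. On the other hand G contains the 3-clique {c, d, g}. A clique must lie in a single bag of any decomposition, so no decomposition can have width below 2. The upper and lower bounds meet at 2, so that is the treewidth.

Treewidth 2.
One optimal decomposition is:
Bags: B1 = {a, c, g}  B2 = {a, b, c}  B3 = {a, c, e}  B4 = {c, d, g}  B5 = {a, c, h}  B6 = {c, d, f}  B7 = {c, d, i}
Tree: B1–B2, B1–B3, B1–B4, B2–B5, B4–B6, B4–B7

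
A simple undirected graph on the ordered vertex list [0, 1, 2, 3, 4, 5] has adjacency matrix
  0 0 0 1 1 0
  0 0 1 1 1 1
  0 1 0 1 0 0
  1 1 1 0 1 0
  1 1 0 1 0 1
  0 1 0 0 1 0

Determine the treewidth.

A width-2 tree decomposition is:
Bags: B1 = {0, 3, 4}  B2 = {1, 3, 4}  B3 = {1, 4, 5}  B4 = {1, 2, 3}
Tree: B1–B2, B2–B3, B2–B4
Each bag holds 3 vertices, so the decomposition has width 2, which upper-bounds the treewidth. On the other hand G contains the 3-clique {0, 3, 4}. A clique must lie in a single bag of any decomposition, so no decomposition can have width below 2. Hence tw(G) = 2 exactly.

2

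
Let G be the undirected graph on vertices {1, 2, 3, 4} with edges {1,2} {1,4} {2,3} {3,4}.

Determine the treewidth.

A width-2 tree decomposition is:
Bags: B1 = {2, 3, 4}  B2 = {1, 2, 4}
Tree: B1–B2
Each bag holds 3 vertices, so the decomposition has width 2, which upper-bounds the treewidth. For the lower bound, G contains the cycle 2–3–4–1–2, so G is not a forest; only forests have treewidth ≤ 1, hence tw(G) ≥ 2. Combining the bounds, tw(G) = 2.

2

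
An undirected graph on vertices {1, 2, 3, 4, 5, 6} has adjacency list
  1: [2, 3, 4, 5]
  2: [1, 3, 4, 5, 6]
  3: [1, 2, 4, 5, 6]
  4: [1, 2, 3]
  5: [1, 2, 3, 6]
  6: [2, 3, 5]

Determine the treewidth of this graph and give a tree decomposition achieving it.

Treewidth 3.
One such decomposition:
Bags: B1 = {1, 2, 3, 4}  B2 = {1, 2, 3, 5}  B3 = {2, 3, 5, 6}
Tree: B1–B2, B2–B3

Each bag holds 4 vertices, so the decomposition has width 3, which upper-bounds the treewidth. For the lower bound, the 4 vertices {1, 2, 3, 4} are pairwise adjacent, and any tree decomposition puts a clique entirely inside one bag — forcing width ≥ 3. Therefore the treewidth is 3.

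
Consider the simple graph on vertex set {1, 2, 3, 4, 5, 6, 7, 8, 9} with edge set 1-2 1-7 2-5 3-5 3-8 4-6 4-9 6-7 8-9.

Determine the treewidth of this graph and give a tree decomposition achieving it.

Treewidth 2.
One optimal decomposition is:
Bags: B1 = {4, 8, 9}  B2 = {4, 6, 8}  B3 = {6, 7, 8}  B4 = {1, 7, 8}  B5 = {1, 2, 8}  B6 = {2, 5, 8}  B7 = {3, 5, 8}
Tree: B1–B2, B2–B3, B3–B4, B4–B5, B5–B6, B6–B7

Every bag has size at most 3, so the width is 3 − 1 = 2 and tw(G) ≤ 2. The edges 8–9–4–6–7–1–2–5–3–8 form a cycle, so G is not a tree and its treewidth is at least 2. Hence tw(G) = 2 exactly.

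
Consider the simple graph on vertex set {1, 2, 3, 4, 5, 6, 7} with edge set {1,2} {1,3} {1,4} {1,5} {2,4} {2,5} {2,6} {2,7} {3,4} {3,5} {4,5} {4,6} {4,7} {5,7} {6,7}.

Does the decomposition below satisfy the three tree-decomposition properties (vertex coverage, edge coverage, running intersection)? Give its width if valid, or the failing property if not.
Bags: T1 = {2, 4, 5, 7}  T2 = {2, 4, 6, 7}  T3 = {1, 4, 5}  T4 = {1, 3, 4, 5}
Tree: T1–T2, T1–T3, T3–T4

No — edge (2,1) lies in no bag.

A tree decomposition must satisfy three properties: every vertex lies in some bag; for every edge, both endpoints lie together in some bag; and for every vertex, the bags containing it form a connected subtree. Here edge (2,1) lies in no bag, so the decomposition is invalid.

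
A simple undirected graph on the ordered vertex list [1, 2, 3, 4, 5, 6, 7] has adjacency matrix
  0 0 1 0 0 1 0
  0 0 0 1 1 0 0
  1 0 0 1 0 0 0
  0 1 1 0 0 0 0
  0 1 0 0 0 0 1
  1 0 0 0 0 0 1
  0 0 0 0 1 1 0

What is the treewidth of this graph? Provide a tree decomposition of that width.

The largest bag has 3 vertices, giving width 2; this decomposition certifies tw(G) ≤ 2. The edges 6–7–5–2–4–3–1–6 form a cycle, so G is not a tree and its treewidth is at least 2. Combining the bounds, tw(G) = 2.

Treewidth 2.
One optimal decomposition is:
Bags: B1 = {5, 6, 7}  B2 = {2, 5, 6}  B3 = {2, 4, 6}  B4 = {3, 4, 6}  B5 = {1, 3, 6}
Tree: B1–B2, B2–B3, B3–B4, B4–B5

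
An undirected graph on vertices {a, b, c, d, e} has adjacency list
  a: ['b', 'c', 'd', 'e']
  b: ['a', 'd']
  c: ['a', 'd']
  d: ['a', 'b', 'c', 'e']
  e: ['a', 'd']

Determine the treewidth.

2

A width-2 tree decomposition is:
Bags: B1 = {a, c, d}  B2 = {a, b, d}  B3 = {a, d, e}
Tree: B1–B2, B1–B3
The largest bag has 3 vertices, giving width 2; this decomposition certifies tw(G) ≤ 2. For the lower bound, the 3 vertices {a, d, e} are pairwise adjacent, and any tree decomposition puts a clique entirely inside one bag — forcing width ≥ 2. The upper and lower bounds meet at 2, so that is the treewidth.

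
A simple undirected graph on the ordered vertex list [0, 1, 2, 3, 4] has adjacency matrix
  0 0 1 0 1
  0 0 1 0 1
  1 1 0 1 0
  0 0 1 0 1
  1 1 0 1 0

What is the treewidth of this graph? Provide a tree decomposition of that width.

Every bag has size at most 3, so the width is 3 − 1 = 2 and tw(G) ≤ 2. For the lower bound, G contains the cycle 0–4–3–2–0, so G is not a forest; only forests have treewidth ≤ 1, hence tw(G) ≥ 2. Combining the bounds, tw(G) = 2.

Treewidth 2.
Bags: B1 = {0, 2, 4}  B2 = {2, 3, 4}  B3 = {1, 2, 4}
Tree: B1–B2, B2–B3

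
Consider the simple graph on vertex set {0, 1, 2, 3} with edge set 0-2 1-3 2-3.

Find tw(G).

A width-1 tree decomposition is:
Bags: B1 = {1, 3}  B2 = {2, 3}  B3 = {0, 2}
Tree: B1–B2, B2–B3
Every bag has size at most 2, so the width is 2 − 1 = 1 and tw(G) ≤ 1. Since G has at least one edge (e.g. 1–3), it is not an edgeless graph, so tw(G) ≥ 1. Therefore the treewidth is 1.

1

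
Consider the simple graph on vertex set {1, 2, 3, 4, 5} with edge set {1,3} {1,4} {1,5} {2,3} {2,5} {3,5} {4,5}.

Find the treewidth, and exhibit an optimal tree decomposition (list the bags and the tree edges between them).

Treewidth 2.
Bags: B1 = {2, 3, 5}  B2 = {1, 3, 5}  B3 = {1, 4, 5}
Tree: B1–B2, B2–B3

The largest bag has 3 vertices, giving width 2; this decomposition certifies tw(G) ≤ 2. Conversely, {1, 3, 5} is a clique of size 3, and the vertices of any clique must share a bag in every tree decomposition; so some bag has ≥ 3 vertices and tw(G) ≥ 2. Therefore the treewidth is 2.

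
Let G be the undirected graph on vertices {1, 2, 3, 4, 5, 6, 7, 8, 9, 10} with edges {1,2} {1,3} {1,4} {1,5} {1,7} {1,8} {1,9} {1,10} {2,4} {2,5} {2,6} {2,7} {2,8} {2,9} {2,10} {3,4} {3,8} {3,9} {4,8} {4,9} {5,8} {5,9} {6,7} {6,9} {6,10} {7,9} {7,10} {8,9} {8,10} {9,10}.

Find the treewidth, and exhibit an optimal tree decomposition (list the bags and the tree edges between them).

Treewidth 4.
One such decomposition:
Bags: B1 = {1, 2, 7, 9, 10}  B2 = {2, 6, 7, 9, 10}  B3 = {1, 2, 8, 9, 10}  B4 = {1, 2, 4, 8, 9}  B5 = {1, 2, 5, 8, 9}  B6 = {1, 3, 4, 8, 9}
Tree: B1–B2, B1–B3, B3–B4, B4–B5, B4–B6

Every bag has size at most 5, so the width is 5 − 1 = 4 and tw(G) ≤ 4. For the lower bound, the 5 vertices {1, 2, 8, 9, 10} are pairwise adjacent, and any tree decomposition puts a clique entirely inside one bag — forcing width ≥ 4. The upper and lower bounds meet at 4, so that is the treewidth.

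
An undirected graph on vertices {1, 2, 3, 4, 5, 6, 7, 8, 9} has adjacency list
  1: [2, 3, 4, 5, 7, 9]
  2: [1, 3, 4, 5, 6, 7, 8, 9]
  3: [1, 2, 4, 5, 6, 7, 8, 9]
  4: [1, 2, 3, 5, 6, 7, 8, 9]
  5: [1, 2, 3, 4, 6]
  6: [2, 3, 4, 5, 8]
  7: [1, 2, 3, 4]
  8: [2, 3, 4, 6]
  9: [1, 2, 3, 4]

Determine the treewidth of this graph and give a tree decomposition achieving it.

Every bag has size at most 5, so the width is 5 − 1 = 4 and tw(G) ≤ 4. On the other hand G contains the 5-clique {2, 3, 4, 6, 8}. A clique must lie in a single bag of any decomposition, so no decomposition can have width below 4. Combining the bounds, tw(G) = 4.

Treewidth 4.
Bags: B1 = {1, 2, 3, 4, 9}  B2 = {1, 2, 3, 4, 5}  B3 = {1, 2, 3, 4, 7}  B4 = {2, 3, 4, 5, 6}  B5 = {2, 3, 4, 6, 8}
Tree: B1–B2, B2–B3, B2–B4, B4–B5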